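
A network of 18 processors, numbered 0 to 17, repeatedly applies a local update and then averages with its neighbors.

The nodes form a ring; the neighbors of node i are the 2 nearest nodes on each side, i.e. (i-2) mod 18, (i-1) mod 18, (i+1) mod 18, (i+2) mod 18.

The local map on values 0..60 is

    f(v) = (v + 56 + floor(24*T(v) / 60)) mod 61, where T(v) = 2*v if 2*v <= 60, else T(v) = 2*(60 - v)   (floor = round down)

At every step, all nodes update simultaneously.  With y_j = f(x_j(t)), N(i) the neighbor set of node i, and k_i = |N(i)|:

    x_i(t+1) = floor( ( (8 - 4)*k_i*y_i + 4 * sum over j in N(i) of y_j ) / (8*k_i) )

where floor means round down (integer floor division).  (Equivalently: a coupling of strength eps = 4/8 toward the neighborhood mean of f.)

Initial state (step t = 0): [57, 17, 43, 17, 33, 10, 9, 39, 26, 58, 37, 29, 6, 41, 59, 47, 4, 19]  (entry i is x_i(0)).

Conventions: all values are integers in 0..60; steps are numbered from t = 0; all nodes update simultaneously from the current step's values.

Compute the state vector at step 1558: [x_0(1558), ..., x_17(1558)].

Simulating step by step:
t=0: [57, 17, 43, 17, 33, 10, 9, 39, 26, 58, 37, 29, 6, 41, 59, 47, 4, 19]
t=1: [40, 32, 44, 29, 37, 23, 24, 39, 41, 50, 43, 43, 27, 45, 40, 43, 24, 31]
t=2: [48, 49, 50, 46, 46, 41, 42, 47, 49, 51, 50, 50, 47, 50, 48, 49, 44, 48]
t=3: [52, 52, 52, 52, 51, 51, 51, 51, 52, 52, 52, 52, 52, 52, 52, 52, 51, 51]
t=4: [53, 53, 53, 53, 53, 53, 53, 53, 53, 53, 53, 53, 53, 53, 53, 53, 53, 53]
t=5: [53, 53, 53, 53, 53, 53, 53, 53, 53, 53, 53, 53, 53, 53, 53, 53, 53, 53]

Answer: [53, 53, 53, 53, 53, 53, 53, 53, 53, 53, 53, 53, 53, 53, 53, 53, 53, 53]
Key observation: The state at step 4, [53, 53, 53, 53, 53, 53, 53, 53, 53, 53, 53, 53, 53, 53, 53, 53, 53, 53], reappears at step 5: the system is in a cycle of period 1 from step 4 on.  Therefore the state at step 1558 equals the state at step 4 + ((1558 - 4) mod 1) = 4, which is [53, 53, 53, 53, 53, 53, 53, 53, 53, 53, 53, 53, 53, 53, 53, 53, 53, 53].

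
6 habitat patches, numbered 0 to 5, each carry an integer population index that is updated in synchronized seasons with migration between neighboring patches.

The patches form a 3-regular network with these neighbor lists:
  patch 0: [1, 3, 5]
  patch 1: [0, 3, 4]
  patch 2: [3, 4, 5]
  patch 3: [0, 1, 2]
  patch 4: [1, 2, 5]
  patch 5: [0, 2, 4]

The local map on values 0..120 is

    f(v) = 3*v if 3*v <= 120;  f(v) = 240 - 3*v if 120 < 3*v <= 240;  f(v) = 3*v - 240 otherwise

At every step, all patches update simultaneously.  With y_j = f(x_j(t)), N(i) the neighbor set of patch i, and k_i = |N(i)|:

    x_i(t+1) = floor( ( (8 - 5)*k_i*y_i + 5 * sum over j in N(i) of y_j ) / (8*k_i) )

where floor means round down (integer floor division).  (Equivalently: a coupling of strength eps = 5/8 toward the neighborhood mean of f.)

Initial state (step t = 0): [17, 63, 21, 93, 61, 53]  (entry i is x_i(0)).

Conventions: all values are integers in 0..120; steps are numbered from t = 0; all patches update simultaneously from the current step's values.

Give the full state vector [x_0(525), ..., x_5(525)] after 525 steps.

Answer: [109, 108, 108, 108, 108, 109]
Key observation: The state at step 12, [37, 36, 36, 36, 36, 37], reappears at step 16: the system is in a cycle of period 4 from step 12 on.  Therefore the state at step 525 equals the state at step 12 + ((525 - 12) mod 4) = 13, which is [109, 108, 108, 108, 108, 109].

Derivation:
t=0: [17, 63, 21, 93, 61, 53]
t=1: [54, 49, 60, 49, 62, 66]
t=2: [76, 81, 61, 83, 60, 55]
t=3: [22, 18, 51, 18, 50, 55]
t=4: [62, 64, 78, 63, 78, 78]
t=5: [42, 41, 15, 41, 14, 16]
t=6: [101, 100, 60, 101, 59, 59]
t=7: [62, 61, 61, 61, 61, 62]
t=8: [55, 56, 56, 56, 56, 55]
t=9: [73, 72, 72, 72, 72, 73]
t=10: [22, 23, 23, 23, 23, 22]
t=11: [67, 68, 68, 68, 68, 67]
t=12: [37, 36, 36, 36, 36, 37]
t=13: [109, 108, 108, 108, 108, 109]
t=14: [85, 84, 84, 84, 84, 85]
t=15: [13, 12, 12, 12, 12, 13]
t=16: [37, 36, 36, 36, 36, 37]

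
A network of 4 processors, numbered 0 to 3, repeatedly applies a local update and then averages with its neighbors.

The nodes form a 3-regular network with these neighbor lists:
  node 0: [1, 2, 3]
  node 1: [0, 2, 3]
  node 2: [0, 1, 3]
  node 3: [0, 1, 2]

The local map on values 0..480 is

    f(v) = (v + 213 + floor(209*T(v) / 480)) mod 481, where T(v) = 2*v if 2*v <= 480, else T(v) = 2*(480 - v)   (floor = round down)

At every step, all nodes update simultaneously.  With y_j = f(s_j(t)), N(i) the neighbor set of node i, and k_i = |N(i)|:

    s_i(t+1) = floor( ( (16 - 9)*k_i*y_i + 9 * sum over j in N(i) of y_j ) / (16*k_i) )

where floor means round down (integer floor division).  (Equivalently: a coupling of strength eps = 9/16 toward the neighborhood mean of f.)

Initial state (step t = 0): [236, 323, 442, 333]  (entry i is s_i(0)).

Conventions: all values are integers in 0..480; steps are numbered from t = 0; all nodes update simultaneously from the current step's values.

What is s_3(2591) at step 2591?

Simulating step by step:
t=0: [236, 323, 442, 333]
t=1: [186, 191, 195, 191]
t=2: [85, 88, 90, 88]
t=3: [375, 376, 377, 376]
t=4: [198, 198, 198, 198]
t=5: [102, 102, 102, 102]
t=6: [403, 403, 403, 403]
t=7: [202, 202, 202, 202]
t=8: [109, 109, 109, 109]
t=9: [416, 416, 416, 416]
t=10: [203, 203, 203, 203]
t=11: [111, 111, 111, 111]
t=12: [420, 420, 420, 420]
t=13: [204, 204, 204, 204]
t=14: [113, 113, 113, 113]
t=15: [424, 424, 424, 424]
t=16: [204, 204, 204, 204]

Answer: s_3(2591) = 113
Key observation: The state at step 13, [204, 204, 204, 204], reappears at step 16: the system is in a cycle of period 3 from step 13 on.  Therefore the state at step 2591 equals the state at step 13 + ((2591 - 13) mod 3) = 14, which is [113, 113, 113, 113].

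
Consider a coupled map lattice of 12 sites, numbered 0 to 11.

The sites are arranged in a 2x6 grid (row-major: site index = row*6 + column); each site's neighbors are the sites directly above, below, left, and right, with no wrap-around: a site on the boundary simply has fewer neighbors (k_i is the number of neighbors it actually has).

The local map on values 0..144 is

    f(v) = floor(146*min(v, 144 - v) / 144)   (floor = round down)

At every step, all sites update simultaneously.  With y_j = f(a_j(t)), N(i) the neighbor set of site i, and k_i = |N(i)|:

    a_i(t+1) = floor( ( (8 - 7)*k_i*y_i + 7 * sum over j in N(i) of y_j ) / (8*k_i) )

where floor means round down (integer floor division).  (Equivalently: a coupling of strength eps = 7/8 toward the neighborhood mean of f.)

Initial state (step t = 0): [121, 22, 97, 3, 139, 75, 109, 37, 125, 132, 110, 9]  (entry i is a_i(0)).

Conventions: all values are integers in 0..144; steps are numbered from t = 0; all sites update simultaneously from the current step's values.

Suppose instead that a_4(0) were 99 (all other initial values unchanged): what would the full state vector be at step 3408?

Answer: [24, 24, 24, 24, 24, 24, 24, 24, 24, 24, 24, 24]
Key observation: The state at step 14, [24, 24, 24, 24, 24, 24, 24, 24, 24, 24, 24, 24], reappears at step 15: the system is in a cycle of period 1 from step 14 on.  Therefore the state at step 3408 equals the state at step 14 + ((3408 - 14) mod 1) = 14, which is [24, 24, 24, 24, 24, 24, 24, 24, 24, 24, 24, 24].

Derivation:
t=0: [121, 22, 97, 3, 99, 75, 109, 37, 125, 132, 110, 9]
t=1: [27, 33, 18, 30, 36, 32, 30, 26, 30, 17, 23, 46]
t=2: [30, 24, 29, 24, 29, 39, 26, 30, 21, 26, 31, 29]
t=3: [25, 28, 23, 27, 31, 30, 29, 24, 27, 25, 28, 34]
t=4: [28, 24, 26, 26, 28, 32, 25, 27, 24, 27, 29, 29]
t=5: [24, 26, 24, 26, 28, 28, 27, 24, 26, 26, 28, 30]
t=6: [26, 24, 25, 26, 27, 28, 24, 26, 24, 26, 28, 28]
t=7: [24, 25, 24, 26, 27, 27, 25, 24, 25, 26, 27, 28]
t=8: [24, 24, 25, 25, 26, 27, 24, 24, 24, 26, 27, 27]
t=9: [24, 24, 24, 25, 26, 26, 24, 24, 24, 25, 26, 27]
t=10: [24, 24, 24, 25, 25, 26, 24, 24, 24, 25, 26, 26]
t=11: [24, 24, 24, 24, 25, 25, 24, 24, 24, 25, 25, 26]
t=12: [24, 24, 24, 24, 24, 25, 24, 24, 24, 24, 25, 25]
t=13: [24, 24, 24, 24, 24, 24, 24, 24, 24, 24, 24, 25]
t=14: [24, 24, 24, 24, 24, 24, 24, 24, 24, 24, 24, 24]
t=15: [24, 24, 24, 24, 24, 24, 24, 24, 24, 24, 24, 24]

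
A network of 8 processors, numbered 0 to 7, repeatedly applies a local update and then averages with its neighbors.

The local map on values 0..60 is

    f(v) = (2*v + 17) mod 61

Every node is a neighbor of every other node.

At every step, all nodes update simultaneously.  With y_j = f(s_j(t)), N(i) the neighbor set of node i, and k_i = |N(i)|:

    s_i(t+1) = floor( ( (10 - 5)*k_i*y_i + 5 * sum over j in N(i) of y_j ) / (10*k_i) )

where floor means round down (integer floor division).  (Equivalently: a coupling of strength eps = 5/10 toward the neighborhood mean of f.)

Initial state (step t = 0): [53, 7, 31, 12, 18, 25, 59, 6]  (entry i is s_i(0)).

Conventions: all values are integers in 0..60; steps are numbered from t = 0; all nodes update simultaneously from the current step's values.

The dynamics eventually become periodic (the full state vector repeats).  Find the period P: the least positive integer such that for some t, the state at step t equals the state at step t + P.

Simulating step by step:
t=0: [53, 7, 31, 12, 18, 25, 59, 6]
t=1: [14, 27, 21, 31, 36, 16, 19, 26]
t=2: [38, 23, 44, 27, 31, 40, 43, 22]
t=3: [26, 14, 32, 17, 20, 28, 31, 13]
t=4: [21, 37, 26, 40, 42, 23, 25, 36]
t=5: [40, 27, 18, 30, 32, 15, 17, 26]
t=6: [32, 21, 39, 24, 25, 37, 39, 20]
t=7: [26, 42, 32, 19, 20, 30, 32, 41]
t=8: [21, 35, 26, 41, 42, 25, 26, 34]
t=9: [40, 26, 18, 31, 32, 17, 18, 25]
t=10: [32, 20, 40, 25, 26, 39, 40, 20]
t=11: [26, 42, 33, 20, 21, 32, 33, 42]
t=12: [22, 36, 28, 43, 44, 27, 28, 36]
t=13: [12, 24, 17, 30, 31, 16, 17, 24]
t=14: [34, 18, 38, 23, 24, 37, 38, 18]
t=15: [26, 39, 30, 17, 18, 29, 30, 39]
t=16: [19, 30, 23, 38, 38, 22, 23, 30]
t=17: [34, 17, 11, 24, 24, 11, 11, 17]
t=18: [28, 39, 34, 19, 19, 34, 34, 39]
t=19: [23, 33, 29, 42, 42, 29, 29, 33]
t=20: [12, 21, 18, 29, 29, 18, 18, 21]
t=21: [42, 50, 47, 30, 30, 47, 47, 50]
t=22: [41, 47, 45, 30, 30, 45, 45, 47]
t=23: [38, 43, 41, 28, 28, 41, 41, 43]
t=24: [31, 36, 34, 23, 23, 34, 34, 36]
t=25: [18, 22, 21, 11, 11, 21, 21, 22]
t=26: [44, 22, 47, 38, 38, 47, 47, 22]
t=27: [37, 18, 39, 32, 32, 39, 39, 18]
t=28: [32, 42, 34, 28, 28, 34, 34, 42]
t=29: [22, 31, 24, 19, 19, 24, 24, 31]
t=30: [11, 19, 13, 34, 34, 13, 13, 19]
t=31: [40, 46, 41, 33, 33, 41, 41, 46]
t=32: [36, 41, 37, 30, 30, 37, 37, 41]
t=33: [28, 32, 29, 23, 23, 29, 29, 32]
t=34: [12, 15, 13, 7, 7, 13, 13, 15]
t=35: [40, 43, 41, 36, 36, 41, 41, 43]
t=36: [36, 38, 37, 32, 32, 37, 37, 38]
t=37: [27, 29, 28, 24, 24, 28, 28, 29]
t=38: [10, 11, 11, 7, 7, 11, 11, 11]
t=39: [36, 37, 37, 34, 34, 37, 37, 37]
t=40: [28, 29, 29, 26, 26, 29, 29, 29]
t=41: [12, 13, 13, 10, 10, 13, 13, 13]
t=42: [41, 42, 42, 39, 39, 42, 42, 42]
t=43: [38, 39, 39, 36, 36, 39, 39, 39]
t=44: [32, 33, 33, 30, 30, 33, 33, 33]
t=45: [20, 21, 21, 18, 18, 21, 21, 21]
t=46: [57, 58, 58, 55, 55, 58, 58, 58]
t=47: [9, 10, 10, 7, 7, 10, 10, 10]
t=48: [35, 36, 36, 33, 33, 36, 36, 36]
t=49: [26, 27, 27, 24, 24, 27, 27, 27]
t=50: [8, 9, 9, 6, 6, 9, 9, 9]
t=51: [33, 34, 34, 31, 31, 34, 34, 34]
t=52: [22, 23, 23, 20, 20, 23, 23, 23]
t=53: [8, 9, 9, 33, 33, 9, 9, 9]
t=54: [32, 33, 33, 27, 27, 33, 33, 33]
t=55: [19, 20, 20, 15, 15, 20, 20, 20]
t=56: [54, 55, 55, 51, 51, 55, 55, 55]
t=57: [11, 12, 12, 35, 35, 12, 12, 12]
t=58: [37, 38, 38, 32, 32, 38, 38, 38]
t=59: [29, 30, 30, 25, 25, 30, 30, 30]
t=60: [13, 14, 14, 10, 10, 14, 14, 14]
t=61: [42, 43, 43, 40, 40, 43, 43, 43]
t=62: [40, 41, 41, 38, 38, 41, 41, 41]
t=63: [36, 37, 37, 34, 34, 37, 37, 37]

Answer: 24
Key observation: The state at step 39, [36, 37, 37, 34, 34, 37, 37, 37], reappears at step 63 — and no state repeats earlier — so the cycle the system enters has period 24.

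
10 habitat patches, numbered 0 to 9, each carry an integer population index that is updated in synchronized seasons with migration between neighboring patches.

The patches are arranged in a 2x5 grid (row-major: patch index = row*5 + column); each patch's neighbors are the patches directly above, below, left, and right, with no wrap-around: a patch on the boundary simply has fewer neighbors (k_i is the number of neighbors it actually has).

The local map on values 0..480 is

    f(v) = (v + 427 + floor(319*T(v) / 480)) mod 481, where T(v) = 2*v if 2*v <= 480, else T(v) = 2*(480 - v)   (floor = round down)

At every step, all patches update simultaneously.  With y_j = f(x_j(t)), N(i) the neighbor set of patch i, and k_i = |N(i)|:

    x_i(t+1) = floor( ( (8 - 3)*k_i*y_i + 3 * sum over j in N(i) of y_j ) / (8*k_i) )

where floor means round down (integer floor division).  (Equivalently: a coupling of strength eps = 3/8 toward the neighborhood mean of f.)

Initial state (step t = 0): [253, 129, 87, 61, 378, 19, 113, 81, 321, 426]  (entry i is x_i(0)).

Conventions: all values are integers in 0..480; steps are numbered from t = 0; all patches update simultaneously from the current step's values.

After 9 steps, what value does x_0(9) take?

Simulating step by step:
t=0: [253, 129, 87, 61, 378, 19, 113, 81, 321, 426]
t=1: [146, 200, 151, 190, 386, 337, 237, 188, 381, 452]
t=2: [344, 331, 333, 393, 439, 352, 169, 335, 437, 443]
t=3: [470, 457, 471, 452, 441, 444, 388, 452, 445, 438]
t=4: [431, 434, 430, 434, 437, 439, 448, 437, 436, 438]
t=5: [441, 440, 441, 440, 440, 439, 437, 439, 440, 439]
t=6: [438, 438, 438, 438, 439, 439, 439, 439, 439, 439]
t=7: [439, 439, 439, 439, 439, 439, 439, 439, 439, 439]
t=8: [439, 439, 439, 439, 439, 439, 439, 439, 439, 439]
t=9: [439, 439, 439, 439, 439, 439, 439, 439, 439, 439]

Answer: x_0(9) = 439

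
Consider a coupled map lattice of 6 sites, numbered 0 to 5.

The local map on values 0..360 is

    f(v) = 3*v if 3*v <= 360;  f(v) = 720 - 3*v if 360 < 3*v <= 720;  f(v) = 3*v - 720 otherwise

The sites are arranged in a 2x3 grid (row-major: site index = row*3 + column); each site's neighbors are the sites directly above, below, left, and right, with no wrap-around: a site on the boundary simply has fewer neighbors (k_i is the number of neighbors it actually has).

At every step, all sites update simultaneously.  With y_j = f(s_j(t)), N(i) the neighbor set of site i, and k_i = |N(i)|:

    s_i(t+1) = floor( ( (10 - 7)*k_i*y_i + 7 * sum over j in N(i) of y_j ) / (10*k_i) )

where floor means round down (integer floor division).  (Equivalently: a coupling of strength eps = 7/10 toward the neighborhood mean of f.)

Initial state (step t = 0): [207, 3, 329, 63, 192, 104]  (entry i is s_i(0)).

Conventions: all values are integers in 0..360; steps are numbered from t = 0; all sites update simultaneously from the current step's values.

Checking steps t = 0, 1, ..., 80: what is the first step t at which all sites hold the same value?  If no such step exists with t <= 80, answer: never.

Answer: 25
Key observation: Synchronization is absorbing here: once all sites are equal they stay equal, and step 25 is the first all-equal step.

Derivation:
t=0: [207, 3, 329, 63, 192, 104]  (not all equal)
t=1: [99, 121, 192, 141, 162, 237]  (not all equal)
t=2: [318, 264, 171, 274, 224, 135]  (not all equal)
t=3: [131, 135, 197, 129, 128, 183]  (not all equal)
t=4: [324, 279, 208, 331, 291, 214]  (not all equal)
t=5: [212, 152, 97, 223, 155, 110]  (not all equal)
t=6: [135, 226, 295, 133, 227, 290]  (not all equal)
t=7: [221, 133, 116, 220, 131, 116]  (not all equal)
t=8: [150, 267, 338, 152, 268, 340]  (not all equal)
t=9: [201, 175, 221, 203, 175, 222]  (not all equal)
t=10: [142, 144, 104, 142, 142, 104]  (not all equal)
t=11: [291, 296, 303, 294, 296, 305]  (not all equal)
t=12: [161, 169, 183, 160, 172, 183]  (not all equal)
t=13: [229, 206, 185, 226, 206, 182]  (not all equal)
t=14: [60, 100, 146, 59, 104, 145]  (not all equal)
t=15: [220, 270, 289, 225, 271, 293]  (not all equal)
t=16: [65, 97, 131, 67, 96, 131]  (not all equal)
t=17: [230, 276, 314, 229, 277, 313]  (not all equal)
t=18: [58, 117, 181, 59, 117, 182]  (not all equal)
t=19: [237, 269, 236, 236, 269, 237]  (not all equal)
t=20: [37, 51, 37, 37, 51, 37]  (not all equal)
t=21: [125, 133, 125, 125, 133, 125]  (not all equal)
t=22: [336, 332, 336, 336, 332, 336]  (not all equal)
t=23: [283, 281, 283, 283, 281, 283]  (not all equal)
t=24: [126, 125, 126, 126, 125, 126]  (not all equal)
t=25: [343, 343, 343, 343, 343, 343]  (all equal)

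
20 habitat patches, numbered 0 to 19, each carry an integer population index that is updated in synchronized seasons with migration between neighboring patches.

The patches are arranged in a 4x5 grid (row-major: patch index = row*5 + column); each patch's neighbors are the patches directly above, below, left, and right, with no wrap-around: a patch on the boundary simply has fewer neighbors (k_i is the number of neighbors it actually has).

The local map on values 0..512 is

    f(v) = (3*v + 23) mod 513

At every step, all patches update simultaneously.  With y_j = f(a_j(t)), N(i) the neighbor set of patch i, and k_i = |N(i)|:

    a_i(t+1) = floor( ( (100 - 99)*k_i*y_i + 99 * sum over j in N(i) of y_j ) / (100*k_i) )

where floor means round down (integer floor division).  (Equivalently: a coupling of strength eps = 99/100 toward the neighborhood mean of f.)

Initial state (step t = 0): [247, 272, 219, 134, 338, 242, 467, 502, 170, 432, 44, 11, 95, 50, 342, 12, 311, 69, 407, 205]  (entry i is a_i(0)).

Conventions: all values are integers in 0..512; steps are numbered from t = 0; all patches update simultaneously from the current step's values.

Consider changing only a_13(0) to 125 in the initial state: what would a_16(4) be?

Answer: a_16(4) = 351
Key observation: This trace re-runs the system from the modified initial state.

Derivation:
t=0: [247, 272, 219, 134, 338, 242, 467, 502, 170, 432, 44, 11, 95, 125, 342, 12, 311, 69, 407, 205]
t=1: [280, 272, 415, 69, 355, 267, 281, 226, 400, 20, 117, 323, 296, 144, 269, 296, 118, 322, 250, 120]
t=2: [318, 315, 247, 167, 155, 358, 326, 296, 238, 190, 395, 376, 399, 294, 307, 375, 450, 346, 436, 289]
t=3: [265, 401, 287, 317, 49, 374, 264, 290, 220, 377, 106, 300, 237, 289, 284, 263, 96, 279, 268, 368]
t=4: [160, 324, 347, 239, 293, 314, 277, 267, 334, 232, 276, 294, 376, 267, 203, 325, 351, 282, 275, 335]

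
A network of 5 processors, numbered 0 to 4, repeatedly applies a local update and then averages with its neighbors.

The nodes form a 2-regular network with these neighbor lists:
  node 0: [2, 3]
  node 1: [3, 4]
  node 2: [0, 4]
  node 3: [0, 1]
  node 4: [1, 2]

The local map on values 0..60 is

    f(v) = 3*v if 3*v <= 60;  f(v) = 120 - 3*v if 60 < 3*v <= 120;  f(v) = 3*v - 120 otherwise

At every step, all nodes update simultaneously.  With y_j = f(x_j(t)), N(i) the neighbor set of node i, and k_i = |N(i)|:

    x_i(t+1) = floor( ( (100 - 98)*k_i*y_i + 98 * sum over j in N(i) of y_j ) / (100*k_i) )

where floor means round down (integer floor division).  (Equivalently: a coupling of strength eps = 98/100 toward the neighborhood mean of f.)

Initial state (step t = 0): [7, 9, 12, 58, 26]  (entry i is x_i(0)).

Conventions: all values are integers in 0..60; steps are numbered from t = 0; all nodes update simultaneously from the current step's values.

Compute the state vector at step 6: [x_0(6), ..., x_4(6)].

Answer: [18, 15, 23, 26, 17]

Derivation:
t=0: [7, 9, 12, 58, 26]
t=1: [44, 47, 31, 24, 31]
t=2: [36, 37, 19, 17, 24]
t=3: [53, 48, 30, 11, 33]
t=4: [31, 26, 30, 31, 26]
t=5: [28, 34, 34, 34, 36]
t=6: [18, 15, 23, 26, 17]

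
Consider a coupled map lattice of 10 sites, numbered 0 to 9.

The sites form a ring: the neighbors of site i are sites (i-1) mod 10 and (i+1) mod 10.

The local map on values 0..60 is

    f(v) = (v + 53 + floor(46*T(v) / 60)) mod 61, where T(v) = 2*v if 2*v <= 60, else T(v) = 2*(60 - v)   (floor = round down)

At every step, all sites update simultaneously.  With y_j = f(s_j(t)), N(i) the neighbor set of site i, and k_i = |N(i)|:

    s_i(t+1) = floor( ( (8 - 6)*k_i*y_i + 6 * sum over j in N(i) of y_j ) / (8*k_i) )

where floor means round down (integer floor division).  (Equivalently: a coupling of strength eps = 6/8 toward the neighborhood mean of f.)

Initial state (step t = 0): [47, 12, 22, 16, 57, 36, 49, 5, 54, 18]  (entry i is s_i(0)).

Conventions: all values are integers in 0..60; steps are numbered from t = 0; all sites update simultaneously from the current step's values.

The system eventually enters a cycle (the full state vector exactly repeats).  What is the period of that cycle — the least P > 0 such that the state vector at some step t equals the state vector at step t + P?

Simulating step by step:
t=0: [47, 12, 22, 16, 57, 36, 49, 5, 54, 18]
t=1: [36, 44, 32, 45, 26, 42, 16, 43, 29, 51]
t=2: [44, 18, 46, 38, 36, 33, 8, 13, 22, 16]
t=3: [40, 53, 29, 23, 3, 6, 13, 28, 32, 48]
t=4: [42, 15, 40, 36, 36, 33, 9, 11, 23, 16]
t=5: [23, 7, 12, 2, 3, 7, 12, 28, 31, 26]
t=6: [37, 29, 30, 45, 40, 33, 9, 10, 23, 35]
t=7: [3, 4, 25, 18, 24, 6, 11, 28, 20, 20]
t=8: [31, 43, 28, 49, 29, 28, 7, 23, 26, 48]
t=9: [23, 2, 21, 16, 22, 5, 21, 37, 54, 38]
t=10: [35, 50, 45, 42, 25, 35, 13, 38, 15, 39]
t=11: [23, 38, 36, 43, 15, 30, 8, 20, 9, 13]
t=12: [22, 20, 1, 12, 10, 17, 21, 20, 28, 30]
t=13: [30, 48, 37, 32, 25, 32, 40, 27, 18, 19]
t=14: [38, 18, 24, 23, 17, 22, 24, 29, 46, 26]
t=15: [35, 29, 45, 45, 45, 44, 32, 42, 37, 37]
t=16: [3, 25, 39, 60, 60, 39, 23, 3, 1, 3]
t=17: [58, 37, 40, 33, 33, 38, 35, 54, 58, 58]
t=18: [34, 21, 3, 3, 3, 3, 22, 35, 53, 53]
t=19: [38, 35, 54, 60, 60, 55, 35, 39, 35, 35]
t=20: [3, 22, 34, 53, 52, 34, 22, 3, 3, 3]
t=21: [55, 35, 39, 36, 36, 39, 35, 55, 60, 60]
t=22: [34, 22, 3, 2, 2, 3, 22, 34, 52, 52]
t=23: [39, 35, 54, 58, 58, 54, 35, 39, 36, 36]
t=24: [3, 22, 35, 53, 53, 35, 22, 3, 2, 2]
t=25: [54, 35, 39, 35, 35, 39, 35, 54, 58, 58]
t=26: [35, 22, 3, 3, 3, 3, 22, 35, 53, 53]
t=27: [39, 35, 55, 60, 60, 55, 35, 39, 35, 35]
t=28: [3, 22, 34, 52, 52, 34, 22, 3, 3, 3]
t=29: [55, 35, 39, 36, 36, 39, 35, 55, 60, 60]

Answer: 8
Key observation: The state at step 21, [55, 35, 39, 36, 36, 39, 35, 55, 60, 60], reappears at step 29 — and no state repeats earlier — so the cycle the system enters has period 8.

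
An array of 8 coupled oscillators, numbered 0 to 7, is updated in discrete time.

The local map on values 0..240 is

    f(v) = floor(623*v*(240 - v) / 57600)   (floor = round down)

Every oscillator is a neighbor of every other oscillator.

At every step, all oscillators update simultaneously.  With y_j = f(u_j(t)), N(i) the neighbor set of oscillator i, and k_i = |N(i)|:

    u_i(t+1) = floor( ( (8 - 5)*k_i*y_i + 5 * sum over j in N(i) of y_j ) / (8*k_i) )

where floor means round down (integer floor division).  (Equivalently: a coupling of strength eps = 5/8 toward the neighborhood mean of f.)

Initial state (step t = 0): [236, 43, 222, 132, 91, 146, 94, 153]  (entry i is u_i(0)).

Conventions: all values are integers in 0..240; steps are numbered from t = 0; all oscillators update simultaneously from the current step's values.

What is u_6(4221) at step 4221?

Answer: u_6(4221) = 147
Key observation: The state at step 5, [147, 147, 147, 147, 147, 147, 147, 147], reappears at step 6: the system is in a cycle of period 1 from step 5 on.  Therefore the state at step 4221 equals the state at step 5 + ((4221 - 5) mod 1) = 5, which is [147, 147, 147, 147, 147, 147, 147, 147].

Derivation:
t=0: [236, 43, 222, 132, 91, 146, 94, 153]
t=1: [81, 104, 91, 122, 120, 121, 121, 119]
t=2: [147, 151, 149, 152, 152, 152, 152, 152]
t=3: [145, 144, 145, 144, 144, 144, 144, 144]
t=4: [148, 148, 148, 148, 148, 148, 148, 148]
t=5: [147, 147, 147, 147, 147, 147, 147, 147]
t=6: [147, 147, 147, 147, 147, 147, 147, 147]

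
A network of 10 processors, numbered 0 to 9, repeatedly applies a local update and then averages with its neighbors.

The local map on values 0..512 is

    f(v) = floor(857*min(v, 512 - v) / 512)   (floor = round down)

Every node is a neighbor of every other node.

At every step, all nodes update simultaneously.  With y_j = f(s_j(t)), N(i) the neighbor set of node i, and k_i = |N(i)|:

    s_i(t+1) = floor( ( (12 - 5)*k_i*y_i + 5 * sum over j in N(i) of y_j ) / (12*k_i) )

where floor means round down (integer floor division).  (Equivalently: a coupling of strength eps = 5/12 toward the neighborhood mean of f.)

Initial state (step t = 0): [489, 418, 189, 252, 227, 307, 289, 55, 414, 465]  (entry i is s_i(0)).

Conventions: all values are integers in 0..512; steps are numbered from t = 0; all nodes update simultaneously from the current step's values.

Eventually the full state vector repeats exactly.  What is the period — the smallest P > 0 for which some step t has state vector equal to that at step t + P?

Answer: 6
Key observation: The state at step 44, [417, 422, 422, 422, 422, 422, 422, 419, 422, 418], reappears at step 50 — and no state repeats earlier — so the cycle the system enters has period 6.

Derivation:
t=0: [489, 418, 189, 252, 227, 307, 289, 55, 414, 465]
t=1: [129, 193, 279, 335, 312, 293, 309, 158, 197, 151]
t=2: [259, 317, 353, 302, 323, 340, 325, 285, 320, 279]
t=3: [383, 331, 298, 344, 325, 310, 324, 359, 328, 365]
t=4: [251, 297, 327, 286, 303, 317, 304, 273, 300, 267]
t=5: [394, 361, 335, 372, 356, 344, 356, 383, 359, 389]
t=6: [219, 249, 272, 239, 253, 264, 253, 229, 251, 223]
t=7: [382, 409, 401, 400, 413, 408, 413, 391, 411, 386]
t=8: [202, 177, 184, 185, 174, 178, 174, 193, 176, 198]
t=9: [323, 301, 307, 308, 298, 301, 298, 315, 300, 320]
t=10: [328, 348, 342, 341, 350, 348, 350, 335, 348, 331]
t=11: [296, 278, 283, 285, 276, 278, 276, 290, 278, 293]
t=12: [370, 386, 382, 380, 389, 386, 389, 376, 386, 373]
t=13: [227, 213, 217, 218, 210, 213, 210, 222, 213, 225]
t=14: [371, 358, 362, 363, 356, 358, 356, 366, 358, 369]
t=15: [243, 254, 251, 250, 256, 254, 256, 247, 254, 244]
t=16: [412, 422, 419, 418, 424, 422, 424, 416, 422, 413]
t=17: [161, 152, 154, 155, 150, 152, 150, 157, 152, 160]
t=18: [263, 255, 257, 258, 254, 255, 254, 260, 255, 262]
t=19: [419, 424, 424, 424, 424, 424, 424, 422, 424, 420]
t=20: [152, 147, 147, 147, 147, 147, 147, 149, 147, 151]
t=21: [251, 246, 246, 246, 246, 246, 246, 248, 246, 250]
t=22: [416, 411, 411, 411, 411, 411, 411, 414, 411, 415]
t=23: [163, 168, 168, 168, 168, 168, 168, 165, 168, 164]
t=24: [275, 280, 280, 280, 280, 280, 280, 277, 280, 276]
t=25: [393, 388, 388, 388, 388, 388, 388, 391, 388, 392]
t=26: [201, 206, 206, 206, 206, 206, 206, 203, 206, 202]
t=27: [338, 343, 343, 343, 343, 343, 343, 340, 343, 339]
t=28: [287, 282, 282, 282, 282, 282, 282, 285, 282, 286]
t=29: [378, 383, 383, 383, 383, 383, 383, 380, 383, 379]
t=30: [220, 215, 215, 215, 215, 215, 215, 218, 215, 219]
t=31: [364, 359, 359, 359, 359, 359, 359, 362, 359, 363]
t=32: [250, 255, 255, 255, 255, 255, 255, 252, 255, 251]
t=33: [420, 425, 425, 425, 425, 425, 425, 422, 425, 421]
t=34: [150, 145, 145, 145, 145, 145, 145, 148, 145, 149]
t=35: [247, 242, 242, 242, 242, 242, 242, 245, 242, 246]
t=36: [410, 405, 405, 405, 405, 405, 405, 408, 405, 409]
t=37: [173, 178, 178, 178, 178, 178, 178, 175, 178, 174]
t=38: [291, 296, 296, 296, 296, 296, 296, 293, 296, 292]
t=39: [366, 361, 361, 361, 361, 361, 361, 364, 361, 365]
t=40: [246, 251, 251, 251, 251, 251, 251, 248, 251, 247]
t=41: [414, 419, 419, 419, 419, 419, 419, 416, 419, 415]
t=42: [160, 155, 155, 155, 155, 155, 155, 158, 155, 159]
t=43: [264, 259, 259, 259, 259, 259, 259, 262, 259, 263]
t=44: [417, 422, 422, 422, 422, 422, 422, 419, 422, 418]
t=45: [155, 150, 150, 150, 150, 150, 150, 153, 150, 154]
t=46: [256, 251, 251, 251, 251, 251, 251, 254, 251, 255]
t=47: [425, 420, 420, 420, 420, 420, 420, 423, 420, 424]
t=48: [147, 152, 152, 152, 152, 152, 152, 149, 152, 148]
t=49: [248, 253, 253, 253, 253, 253, 253, 250, 253, 249]
t=50: [417, 422, 422, 422, 422, 422, 422, 419, 422, 418]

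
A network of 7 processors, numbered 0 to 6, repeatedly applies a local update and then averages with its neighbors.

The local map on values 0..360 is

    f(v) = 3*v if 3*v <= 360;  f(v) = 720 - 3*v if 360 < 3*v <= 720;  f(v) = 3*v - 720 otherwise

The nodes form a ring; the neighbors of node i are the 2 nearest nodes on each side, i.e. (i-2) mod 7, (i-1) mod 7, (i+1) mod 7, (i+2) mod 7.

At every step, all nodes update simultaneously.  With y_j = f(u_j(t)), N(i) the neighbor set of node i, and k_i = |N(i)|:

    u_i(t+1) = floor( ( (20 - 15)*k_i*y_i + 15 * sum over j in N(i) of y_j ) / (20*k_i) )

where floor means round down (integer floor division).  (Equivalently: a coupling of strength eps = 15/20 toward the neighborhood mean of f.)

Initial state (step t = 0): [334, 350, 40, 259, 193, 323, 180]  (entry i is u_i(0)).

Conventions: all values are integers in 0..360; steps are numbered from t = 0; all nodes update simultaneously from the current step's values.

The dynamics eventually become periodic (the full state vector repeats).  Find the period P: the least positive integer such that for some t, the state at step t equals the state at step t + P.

Answer: 6
Key observation: The state at step 57, [97, 97, 97, 99, 99, 99, 99], reappears at step 63 — and no state repeats earlier — so the cycle the system enters has period 6.

Derivation:
t=0: [334, 350, 40, 259, 193, 323, 180]
t=1: [235, 202, 181, 171, 148, 186, 232]
t=2: [93, 107, 159, 188, 175, 138, 112]
t=3: [295, 270, 239, 238, 243, 257, 290]
t=4: [96, 83, 51, 30, 41, 74, 96]
t=5: [243, 215, 178, 162, 171, 203, 237]
t=6: [73, 100, 144, 167, 153, 113, 77]
t=7: [271, 254, 259, 277, 267, 259, 267]
t=8: [67, 74, 75, 72, 77, 82, 71]
t=9: [220, 215, 219, 227, 226, 222, 222]
t=10: [61, 59, 56, 53, 49, 50, 56]
t=11: [170, 171, 166, 160, 157, 160, 165]
t=12: [220, 219, 225, 232, 236, 233, 226]
t=13: [47, 47, 41, 32, 27, 31, 39]
t=14: [124, 124, 116, 106, 100, 104, 114]
t=15: [340, 341, 333, 324, 322, 323, 330]
t=16: [281, 282, 276, 264, 258, 262, 273]
t=17: [105, 106, 97, 84, 78, 81, 93]
t=18: [290, 292, 282, 266, 258, 263, 277]
t=19: [124, 126, 113, 95, 85, 90, 108]
t=20: [326, 328, 315, 297, 292, 294, 308]
t=21: [224, 226, 215, 194, 181, 188, 208]
t=22: [81, 77, 94, 118, 131, 125, 103]
t=23: [279, 280, 287, 310, 323, 317, 292]
t=24: [150, 147, 165, 191, 200, 195, 173]
t=25: [225, 227, 209, 179, 162, 172, 201]
t=26: [96, 91, 117, 152, 170, 159, 127]
t=27: [298, 301, 281, 267, 276, 267, 274]
t=28: [135, 135, 133, 113, 99, 107, 127]
t=29: [321, 325, 317, 319, 321, 322, 318]
t=30: [241, 240, 241, 242, 238, 240, 243]
t=31: [3, 3, 3, 3, 4, 4, 3]
t=32: [9, 9, 9, 10, 10, 10, 10]
t=33: [28, 28, 28, 28, 29, 29, 28]
t=34: [84, 84, 84, 85, 85, 85, 85]
t=35: [253, 253, 253, 253, 254, 254, 253]
t=36: [39, 39, 39, 40, 40, 40, 40]
t=37: [118, 118, 118, 118, 119, 119, 118]
t=38: [354, 354, 354, 355, 355, 355, 355]
t=39: [343, 343, 343, 343, 344, 344, 343]
t=40: [309, 309, 309, 310, 310, 310, 310]
t=41: [208, 208, 208, 208, 209, 209, 208]
t=42: [95, 96, 95, 94, 94, 94, 94]
t=43: [284, 284, 284, 283, 282, 282, 283]
t=44: [130, 130, 130, 129, 128, 128, 129]
t=45: [331, 331, 331, 333, 333, 333, 333]
t=46: [275, 275, 275, 276, 277, 277, 276]
t=47: [106, 106, 106, 108, 108, 108, 108]
t=48: [320, 320, 320, 321, 322, 322, 321]
t=49: [241, 241, 241, 243, 243, 243, 243]
t=50: [5, 5, 5, 6, 7, 7, 6]
t=51: [16, 16, 16, 18, 18, 18, 18]
t=52: [50, 50, 50, 51, 52, 52, 51]
t=53: [151, 151, 151, 153, 153, 153, 153]
t=54: [264, 264, 264, 263, 262, 262, 263]
t=55: [70, 70, 70, 69, 68, 68, 69]
t=56: [208, 208, 208, 207, 206, 206, 207]
t=57: [97, 97, 97, 99, 99, 99, 99]
t=58: [293, 293, 293, 294, 295, 295, 294]
t=59: [160, 160, 160, 162, 162, 162, 162]
t=60: [237, 237, 237, 236, 235, 235, 236]
t=61: [10, 10, 10, 12, 12, 12, 12]
t=62: [32, 32, 32, 33, 34, 34, 33]
t=63: [97, 97, 97, 99, 99, 99, 99]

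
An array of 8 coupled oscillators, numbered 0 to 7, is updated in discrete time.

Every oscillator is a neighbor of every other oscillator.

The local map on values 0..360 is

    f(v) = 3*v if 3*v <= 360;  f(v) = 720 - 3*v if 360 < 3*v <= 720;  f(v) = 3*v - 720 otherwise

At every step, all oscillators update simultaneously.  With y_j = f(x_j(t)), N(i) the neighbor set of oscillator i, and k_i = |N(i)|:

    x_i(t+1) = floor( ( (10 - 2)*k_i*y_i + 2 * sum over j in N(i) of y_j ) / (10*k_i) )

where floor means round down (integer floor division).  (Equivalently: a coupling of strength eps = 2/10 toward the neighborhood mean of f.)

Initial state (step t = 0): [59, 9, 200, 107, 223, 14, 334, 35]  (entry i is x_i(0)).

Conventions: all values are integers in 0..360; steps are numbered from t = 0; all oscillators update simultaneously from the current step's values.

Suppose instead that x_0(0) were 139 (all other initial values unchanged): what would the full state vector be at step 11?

Answer: [49, 137, 216, 40, 197, 147, 193, 31]
Key observation: This trace re-runs the system from the modified initial state.

Derivation:
t=0: [139, 9, 200, 107, 223, 14, 334, 35]
t=1: [269, 56, 128, 283, 75, 68, 253, 116]
t=2: [111, 173, 303, 143, 217, 201, 73, 312]
t=3: [303, 201, 192, 271, 99, 136, 215, 213]
t=4: [183, 127, 148, 109, 266, 278, 95, 99]
t=5: [185, 315, 266, 306, 114, 141, 273, 283]
t=6: [171, 217, 103, 196, 307, 272, 120, 143]
t=7: [207, 100, 285, 149, 202, 121, 325, 272]
t=8: [122, 277, 150, 257, 134, 321, 243, 120]
t=9: [322, 134, 257, 88, 294, 236, 55, 326]
t=10: [231, 287, 81, 245, 167, 51, 169, 241]
t=11: [49, 137, 216, 40, 197, 147, 193, 31]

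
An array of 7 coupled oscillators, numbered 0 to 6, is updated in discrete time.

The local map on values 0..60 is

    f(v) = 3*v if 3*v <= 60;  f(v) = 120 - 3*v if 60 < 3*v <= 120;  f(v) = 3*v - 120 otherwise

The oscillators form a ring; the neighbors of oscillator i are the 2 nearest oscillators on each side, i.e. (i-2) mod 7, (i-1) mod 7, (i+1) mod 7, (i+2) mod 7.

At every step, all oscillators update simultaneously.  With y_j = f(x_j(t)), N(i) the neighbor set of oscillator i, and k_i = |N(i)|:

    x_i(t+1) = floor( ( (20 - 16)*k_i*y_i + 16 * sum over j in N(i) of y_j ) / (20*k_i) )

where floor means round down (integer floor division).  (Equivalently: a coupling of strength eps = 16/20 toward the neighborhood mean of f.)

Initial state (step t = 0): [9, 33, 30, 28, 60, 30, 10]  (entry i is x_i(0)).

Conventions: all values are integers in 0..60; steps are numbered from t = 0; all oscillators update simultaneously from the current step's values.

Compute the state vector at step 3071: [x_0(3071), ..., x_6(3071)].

Answer: [49, 49, 50, 51, 51, 51, 50]
Key observation: The state at step 10, [24, 24, 24, 22, 22, 22, 24], reappears at step 15: the system is in a cycle of period 5 from step 10 on.  Therefore the state at step 3071 equals the state at step 10 + ((3071 - 10) mod 5) = 11, which is [49, 49, 50, 51, 51, 51, 50].

Derivation:
t=0: [9, 33, 30, 28, 60, 30, 10]
t=1: [27, 28, 34, 35, 37, 36, 33]
t=2: [25, 25, 23, 18, 15, 19, 23]
t=3: [49, 49, 48, 50, 51, 50, 48]
t=4: [26, 26, 28, 28, 28, 28, 28]
t=5: [38, 38, 38, 37, 36, 37, 38]
t=6: [6, 6, 7, 8, 8, 8, 7]
t=7: [20, 20, 21, 22, 22, 22, 21]
t=8: [57, 57, 57, 55, 55, 55, 57]
t=9: [49, 49, 48, 47, 47, 47, 48]
t=10: [24, 24, 24, 22, 22, 22, 24]
t=11: [49, 49, 50, 51, 51, 51, 50]
t=12: [29, 29, 30, 31, 31, 31, 30]
t=13: [30, 30, 30, 28, 28, 28, 30]
t=14: [31, 31, 32, 33, 33, 33, 32]
t=15: [24, 24, 24, 22, 22, 22, 24]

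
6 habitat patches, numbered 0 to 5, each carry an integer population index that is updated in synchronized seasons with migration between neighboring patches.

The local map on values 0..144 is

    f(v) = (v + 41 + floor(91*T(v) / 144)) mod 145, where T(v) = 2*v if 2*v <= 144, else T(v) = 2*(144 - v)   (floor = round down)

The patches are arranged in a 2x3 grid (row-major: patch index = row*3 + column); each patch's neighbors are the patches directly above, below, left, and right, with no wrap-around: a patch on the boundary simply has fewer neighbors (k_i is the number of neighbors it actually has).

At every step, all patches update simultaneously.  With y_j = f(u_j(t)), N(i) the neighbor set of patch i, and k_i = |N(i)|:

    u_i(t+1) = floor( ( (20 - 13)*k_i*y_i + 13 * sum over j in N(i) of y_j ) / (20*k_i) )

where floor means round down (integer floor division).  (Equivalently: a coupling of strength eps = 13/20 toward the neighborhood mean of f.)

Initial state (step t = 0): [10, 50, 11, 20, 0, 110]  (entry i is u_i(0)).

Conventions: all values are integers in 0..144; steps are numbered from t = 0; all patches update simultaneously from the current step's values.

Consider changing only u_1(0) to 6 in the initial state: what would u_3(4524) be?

Answer: u_3(4524) = 86
Key observation: The state at step 16, [55, 55, 55, 55, 55, 55], reappears at step 19: the system is in a cycle of period 3 from step 16 on.  Therefore the state at step 4524 equals the state at step 16 + ((4524 - 16) mod 3) = 18, which is [86, 86, 86, 86, 86, 86].

Derivation:
t=0: [10, 6, 11, 20, 0, 110]
t=1: [67, 55, 55, 63, 55, 51]
t=2: [35, 25, 17, 35, 21, 16]
t=3: [112, 96, 84, 109, 94, 81]
t=4: [49, 52, 54, 49, 52, 54]
t=5: [8, 12, 16, 8, 12, 16]
t=6: [61, 68, 74, 61, 68, 74]
t=7: [38, 47, 55, 38, 47, 55]
t=8: [86, 32, 14, 86, 32, 14]
t=9: [73, 91, 85, 73, 91, 85]
t=10: [56, 54, 54, 56, 54, 54]
t=11: [20, 18, 18, 20, 18, 18]
t=12: [84, 82, 81, 84, 82, 81]
t=13: [55, 55, 56, 55, 55, 56]
t=14: [20, 20, 21, 20, 20, 21]
t=15: [86, 86, 87, 86, 86, 87]
t=16: [55, 55, 55, 55, 55, 55]
t=17: [20, 20, 20, 20, 20, 20]
t=18: [86, 86, 86, 86, 86, 86]
t=19: [55, 55, 55, 55, 55, 55]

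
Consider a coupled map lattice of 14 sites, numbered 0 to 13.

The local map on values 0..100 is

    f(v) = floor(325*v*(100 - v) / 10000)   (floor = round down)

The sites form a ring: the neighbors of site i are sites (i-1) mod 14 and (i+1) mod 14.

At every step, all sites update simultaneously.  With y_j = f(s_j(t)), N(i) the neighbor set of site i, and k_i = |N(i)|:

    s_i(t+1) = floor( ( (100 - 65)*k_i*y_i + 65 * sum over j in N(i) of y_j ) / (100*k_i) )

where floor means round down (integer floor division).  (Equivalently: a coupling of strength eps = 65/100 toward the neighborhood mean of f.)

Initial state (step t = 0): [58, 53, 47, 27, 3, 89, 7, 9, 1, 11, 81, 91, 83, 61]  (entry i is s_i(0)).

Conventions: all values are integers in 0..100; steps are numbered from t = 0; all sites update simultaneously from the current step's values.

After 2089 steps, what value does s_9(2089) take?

Simulating step by step:
t=0: [58, 53, 47, 27, 3, 89, 7, 9, 1, 11, 81, 91, 83, 61]
t=1: [78, 79, 74, 51, 34, 20, 25, 16, 19, 28, 36, 39, 49, 67]
t=2: [59, 56, 65, 71, 68, 61, 51, 50, 52, 63, 72, 77, 76, 69]
t=3: [75, 77, 73, 69, 70, 76, 79, 81, 79, 73, 65, 60, 61, 68]
t=4: [62, 60, 63, 67, 65, 59, 53, 51, 55, 63, 71, 76, 75, 69]
t=5: [74, 76, 74, 72, 73, 77, 79, 80, 78, 73, 66, 61, 62, 68]
t=6: [63, 60, 62, 63, 62, 57, 53, 53, 56, 63, 71, 75, 74, 69]
t=7: [74, 76, 76, 75, 76, 78, 79, 80, 78, 73, 66, 62, 63, 68]
t=8: [63, 59, 59, 59, 58, 55, 53, 53, 56, 63, 70, 74, 73, 69]
t=9: [74, 77, 78, 78, 79, 79, 80, 80, 78, 74, 68, 64, 64, 69]
t=10: [62, 57, 55, 54, 53, 52, 52, 52, 56, 62, 68, 72, 72, 68]
t=11: [75, 78, 79, 80, 80, 80, 81, 80, 79, 75, 70, 66, 66, 70]
t=12: [60, 55, 53, 52, 52, 51, 51, 51, 54, 60, 66, 70, 70, 66]
t=13: [76, 79, 80, 80, 81, 81, 81, 80, 79, 76, 72, 69, 69, 72]
t=14: [59, 54, 52, 51, 50, 50, 50, 51, 54, 59, 64, 67, 67, 64]
t=15: [77, 79, 80, 81, 81, 81, 81, 80, 79, 77, 74, 71, 71, 74]
t=16: [57, 53, 51, 50, 50, 50, 50, 51, 53, 57, 61, 64, 64, 61]
t=17: [78, 80, 80, 81, 81, 81, 81, 80, 80, 78, 76, 74, 74, 76]
t=18: [55, 52, 51, 50, 50, 50, 50, 51, 52, 55, 58, 61, 61, 58]
t=19: [80, 80, 81, 81, 81, 81, 81, 81, 80, 80, 78, 77, 77, 78]
t=20: [52, 51, 50, 50, 50, 50, 50, 50, 51, 52, 54, 56, 56, 54]
t=21: [80, 81, 81, 81, 81, 81, 81, 81, 81, 80, 80, 80, 80, 80]
t=22: [51, 50, 50, 50, 50, 50, 50, 50, 50, 51, 52, 52, 52, 52]
t=23: [81, 81, 81, 81, 81, 81, 81, 81, 81, 81, 81, 81, 81, 81]
t=24: [50, 50, 50, 50, 50, 50, 50, 50, 50, 50, 50, 50, 50, 50]
t=25: [81, 81, 81, 81, 81, 81, 81, 81, 81, 81, 81, 81, 81, 81]

Answer: s_9(2089) = 81
Key observation: The state at step 23, [81, 81, 81, 81, 81, 81, 81, 81, 81, 81, 81, 81, 81, 81], reappears at step 25: the system is in a cycle of period 2 from step 23 on.  Therefore the state at step 2089 equals the state at step 23 + ((2089 - 23) mod 2) = 23, which is [81, 81, 81, 81, 81, 81, 81, 81, 81, 81, 81, 81, 81, 81].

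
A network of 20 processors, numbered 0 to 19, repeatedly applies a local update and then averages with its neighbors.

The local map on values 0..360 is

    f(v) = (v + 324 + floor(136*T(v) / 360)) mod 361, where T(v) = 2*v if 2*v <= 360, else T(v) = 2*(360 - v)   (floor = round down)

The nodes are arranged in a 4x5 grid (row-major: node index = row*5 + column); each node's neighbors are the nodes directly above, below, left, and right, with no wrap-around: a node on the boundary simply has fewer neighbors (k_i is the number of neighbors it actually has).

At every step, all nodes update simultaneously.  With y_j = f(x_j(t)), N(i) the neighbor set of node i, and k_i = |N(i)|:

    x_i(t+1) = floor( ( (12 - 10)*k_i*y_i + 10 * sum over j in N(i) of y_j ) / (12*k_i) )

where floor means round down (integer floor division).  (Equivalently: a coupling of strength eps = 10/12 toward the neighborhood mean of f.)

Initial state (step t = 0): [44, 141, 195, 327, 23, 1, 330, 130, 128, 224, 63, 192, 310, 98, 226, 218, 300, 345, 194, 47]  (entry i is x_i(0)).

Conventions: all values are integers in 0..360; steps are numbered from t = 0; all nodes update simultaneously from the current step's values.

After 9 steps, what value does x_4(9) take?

Answer: x_4(9) = 310

Derivation:
t=0: [44, 141, 195, 327, 23, 1, 330, 130, 128, 224, 63, 192, 310, 98, 226, 218, 300, 345, 194, 47]
t=1: [229, 211, 245, 183, 251, 173, 262, 259, 224, 181, 260, 256, 244, 245, 178, 206, 298, 303, 185, 245]
t=2: [278, 292, 288, 290, 281, 290, 288, 294, 287, 285, 285, 299, 298, 286, 286, 299, 298, 296, 295, 280]
t=3: [304, 304, 305, 304, 304, 303, 306, 305, 304, 304, 306, 306, 306, 305, 303, 305, 307, 307, 305, 305]
t=4: [309, 309, 309, 309, 309, 309, 309, 309, 309, 309, 309, 309, 309, 309, 309, 309, 309, 309, 309, 309]
t=5: [310, 310, 310, 310, 310, 310, 310, 310, 310, 310, 310, 310, 310, 310, 310, 310, 310, 310, 310, 310]
t=6: [310, 310, 310, 310, 310, 310, 310, 310, 310, 310, 310, 310, 310, 310, 310, 310, 310, 310, 310, 310]
t=7: [310, 310, 310, 310, 310, 310, 310, 310, 310, 310, 310, 310, 310, 310, 310, 310, 310, 310, 310, 310]
t=8: [310, 310, 310, 310, 310, 310, 310, 310, 310, 310, 310, 310, 310, 310, 310, 310, 310, 310, 310, 310]
t=9: [310, 310, 310, 310, 310, 310, 310, 310, 310, 310, 310, 310, 310, 310, 310, 310, 310, 310, 310, 310]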